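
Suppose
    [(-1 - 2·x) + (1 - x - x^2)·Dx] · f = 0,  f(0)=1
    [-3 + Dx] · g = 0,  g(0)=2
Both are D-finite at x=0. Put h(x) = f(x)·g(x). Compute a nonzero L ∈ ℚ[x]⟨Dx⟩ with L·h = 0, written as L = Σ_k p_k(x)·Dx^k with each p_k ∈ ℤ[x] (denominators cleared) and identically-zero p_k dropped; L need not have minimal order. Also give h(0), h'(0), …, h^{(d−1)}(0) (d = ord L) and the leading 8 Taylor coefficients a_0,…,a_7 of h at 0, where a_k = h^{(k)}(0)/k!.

L = (4 - x - 3·x^2) + (-1 + x + x^2)·Dx  (order 1).
h: a_k = 2, 8, 19, 36, 247/4, 509/5, 6623/40, 18777/70, …
ICs: h(0) = 2.

f: a_k = 1, 1, 2, 3, 5, 8, 13, 21, …
g: a_k = 2, 6, 9, 9, 27/4, 81/20, 81/40, 243/280, …
f·g: L₀ = L_f ⊗_s L_g, ord ≤ 1·1.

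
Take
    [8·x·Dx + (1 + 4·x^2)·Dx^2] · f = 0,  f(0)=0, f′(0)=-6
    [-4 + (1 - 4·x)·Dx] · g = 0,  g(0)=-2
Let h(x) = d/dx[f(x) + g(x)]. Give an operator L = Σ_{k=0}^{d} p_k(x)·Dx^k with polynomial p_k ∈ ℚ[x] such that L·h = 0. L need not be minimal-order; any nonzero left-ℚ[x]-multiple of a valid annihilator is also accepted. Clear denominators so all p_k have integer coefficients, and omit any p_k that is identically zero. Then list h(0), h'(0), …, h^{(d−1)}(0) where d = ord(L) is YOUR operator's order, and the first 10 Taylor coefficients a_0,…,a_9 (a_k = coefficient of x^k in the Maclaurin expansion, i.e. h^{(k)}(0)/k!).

L = (8 - 128·x - 96·x^2) + (-13 + 8·x - 100·x^2 - 96·x^3)·Dx + (1 - 3·x - 12·x^3 - 16·x^4)·Dx^2  (order 2).
h: a_k = -14, -64, -360, -2048, -10336, -49152, -228992, -1048576, -4720128, -20971520, …
ICs: h(0) = -14, h′(0) = -64.

f: a_k = 0, -6, 0, 8, 0, -96/5, 0, 384/7, 0, -512/3, …
g: a_k = -2, -8, -32, -128, -512, -2048, -8192, -32768, -131072, -524288, …
Weyl lclm of L_f,L_g ⇒ L₀ (ord ≤ 3).
h=h₀': d/dx-closure on L₀ ⇒ L.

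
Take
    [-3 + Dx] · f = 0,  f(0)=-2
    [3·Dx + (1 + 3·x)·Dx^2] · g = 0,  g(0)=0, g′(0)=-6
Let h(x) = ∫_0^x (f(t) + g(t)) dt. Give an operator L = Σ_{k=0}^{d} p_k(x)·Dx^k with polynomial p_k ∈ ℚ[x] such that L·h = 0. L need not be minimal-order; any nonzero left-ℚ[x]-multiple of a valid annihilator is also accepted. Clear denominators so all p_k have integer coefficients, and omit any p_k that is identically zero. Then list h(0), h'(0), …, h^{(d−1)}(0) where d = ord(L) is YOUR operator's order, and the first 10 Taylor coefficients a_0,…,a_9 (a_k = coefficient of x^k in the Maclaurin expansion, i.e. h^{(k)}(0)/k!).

f: a_k = -2, -6, -9, -9, -27/4, -81/20, -81/40, -243/280, -729/2240, -243/2240, …
g: a_k = 0, -6, 9, -18, 81/2, -486/5, 243, -4374/7, 6561/4, -4374, …
h₀=f+g: left-lcm gives L₀, ord ≤ 3.
h=∫₀ˣh₀: take L = L₀·Dx.
L = (-27 - 27·x)·Dx^2 + (3 - 18·x - 27·x^2)·Dx^3 + (2 + 9·x + 9·x^2)·Dx^4  (order 4).
h: a_k = 0, -2, -6, 0, -27/4, 27/4, -135/8, 1377/40, -25029/320, 408159/2240, …
ICs: h(0) = 0, h′(0) = -2, h′′(0) = -12, h′′′(0) = 0.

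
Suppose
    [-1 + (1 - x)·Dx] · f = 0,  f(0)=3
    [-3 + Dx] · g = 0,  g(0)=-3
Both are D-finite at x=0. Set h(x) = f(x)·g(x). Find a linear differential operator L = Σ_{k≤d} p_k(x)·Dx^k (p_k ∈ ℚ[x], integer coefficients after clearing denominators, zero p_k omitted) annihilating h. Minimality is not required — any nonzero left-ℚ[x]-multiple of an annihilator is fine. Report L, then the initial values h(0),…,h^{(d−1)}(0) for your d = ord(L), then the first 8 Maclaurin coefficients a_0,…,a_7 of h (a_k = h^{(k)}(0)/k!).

L = (4 - 3·x) + (-1 + x)·Dx  (order 1).
h: a_k = -9, -36, -153/2, -117, -1179/8, -828/5, -13977/80, -50013/280, …
ICs: h(0) = -9.

f: a_k = 3, 3, 3, 3, 3, 3, 3, 3, …
g: a_k = -3, -9, -27/2, -27/2, -81/8, -243/40, -243/80, -729/560, …
L₀ := L_f ⊗_s L_g (sym. prod.), ord ≤ 1.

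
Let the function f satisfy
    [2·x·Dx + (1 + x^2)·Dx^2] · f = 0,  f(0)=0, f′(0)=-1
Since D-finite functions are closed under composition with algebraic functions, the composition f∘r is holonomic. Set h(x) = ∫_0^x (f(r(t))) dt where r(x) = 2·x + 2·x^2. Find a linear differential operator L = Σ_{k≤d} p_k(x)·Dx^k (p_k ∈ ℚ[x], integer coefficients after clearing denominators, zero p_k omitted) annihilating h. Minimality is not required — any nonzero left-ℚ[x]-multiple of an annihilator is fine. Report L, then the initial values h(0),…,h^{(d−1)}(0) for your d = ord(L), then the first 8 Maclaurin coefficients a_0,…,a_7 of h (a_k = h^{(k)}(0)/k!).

f: a_k = 0, -1, 0, 1/3, 0, -1/5, 0, 1/7, …
Substitute x→r, Dx→(1/r')Dx; clear ⇒ L₀.
∫: right-multiply L₀ by Dx.
L = (-2 + 8·x + 32·x^2 + 48·x^3 + 24·x^4)·Dx^2 + (1 + 2·x + 4·x^2 + 16·x^3 + 20·x^4 + 8·x^5)·Dx^3  (order 3).
h: a_k = 0, 0, -1, -2/3, 2/3, 8/5, 4/15, -88/21, …
ICs: h(0) = 0, h′(0) = 0, h′′(0) = -2.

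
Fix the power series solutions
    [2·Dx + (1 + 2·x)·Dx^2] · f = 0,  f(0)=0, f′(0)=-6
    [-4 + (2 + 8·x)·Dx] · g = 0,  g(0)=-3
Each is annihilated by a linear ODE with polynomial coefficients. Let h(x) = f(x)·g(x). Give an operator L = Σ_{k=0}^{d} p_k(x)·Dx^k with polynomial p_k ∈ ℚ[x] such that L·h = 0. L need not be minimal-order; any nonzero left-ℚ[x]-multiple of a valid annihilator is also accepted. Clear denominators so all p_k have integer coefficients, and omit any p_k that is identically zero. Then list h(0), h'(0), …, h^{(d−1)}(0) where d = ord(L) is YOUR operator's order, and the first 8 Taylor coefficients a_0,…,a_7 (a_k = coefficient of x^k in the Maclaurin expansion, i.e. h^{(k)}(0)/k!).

f: a_k = 0, -6, 6, -8, 12, -96/5, 32, -384/7, …
g: a_k = -3, -6, 6, -12, 30, -84, 252, -792, …
Sym-product of L_f,L_g gives L₀ (≤ ord 2).
L = (8 + 8·x) + (-2 - 8·x)·Dx + (1 + 10·x + 32·x^2 + 32·x^3)·Dx^2  (order 2).
h: a_k = 0, 18, 18, -48, 120, -1572/5, 4356/5, -88992/35, …
ICs: h(0) = 0, h′(0) = 18.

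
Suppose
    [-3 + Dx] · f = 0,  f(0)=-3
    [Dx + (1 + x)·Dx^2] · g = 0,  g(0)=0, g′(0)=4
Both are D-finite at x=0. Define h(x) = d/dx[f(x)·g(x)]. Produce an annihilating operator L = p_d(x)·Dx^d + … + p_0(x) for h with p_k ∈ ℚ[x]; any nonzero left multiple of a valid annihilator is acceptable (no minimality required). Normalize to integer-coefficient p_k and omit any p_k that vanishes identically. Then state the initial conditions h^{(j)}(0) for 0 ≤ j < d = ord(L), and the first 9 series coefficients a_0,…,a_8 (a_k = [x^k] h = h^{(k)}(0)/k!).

L = (15 + 36·x + 27·x^2) + (-11 - 27·x - 18·x^2)·Dx + (2 + 5·x + 3·x^2)·Dx^2  (order 2).
h: a_k = -12, -60, -120, -144, -249/2, -165/2, -228/5, -102/5, -1959/224, …
ICs: h(0) = -12, h′(0) = -60.

f: a_k = -3, -9, -27/2, -27/2, -81/8, -243/40, -243/80, -729/560, -2187/4480, …
g: a_k = 0, 4, -2, 4/3, -1, 4/5, -2/3, 4/7, -1/2, …
f·g: L₀ = L_f ⊗_s L_g, ord ≤ 1·2.
Derive L from L₀ (diff closure).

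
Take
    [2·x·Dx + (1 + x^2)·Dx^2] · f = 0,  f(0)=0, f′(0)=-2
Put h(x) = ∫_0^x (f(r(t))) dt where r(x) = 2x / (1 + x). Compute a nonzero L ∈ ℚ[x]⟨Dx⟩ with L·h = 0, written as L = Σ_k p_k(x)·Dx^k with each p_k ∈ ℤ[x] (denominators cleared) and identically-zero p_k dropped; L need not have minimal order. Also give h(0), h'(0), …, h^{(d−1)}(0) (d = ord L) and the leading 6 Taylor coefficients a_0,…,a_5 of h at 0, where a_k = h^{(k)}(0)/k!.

L = (2 + 10·x)·Dx^2 + (1 + 2·x + 5·x^2)·Dx^3  (order 3).
h: a_k = 0, 0, -2, 4/3, 1/3, -12/5, …
ICs: h(0) = 0, h′(0) = 0, h′′(0) = -4.

f: a_k = 0, -2, 0, 2/3, 0, -2/5, …
Change of var in L_f (x↦r) gives L₀.
Integrate: L := L₀·Dx.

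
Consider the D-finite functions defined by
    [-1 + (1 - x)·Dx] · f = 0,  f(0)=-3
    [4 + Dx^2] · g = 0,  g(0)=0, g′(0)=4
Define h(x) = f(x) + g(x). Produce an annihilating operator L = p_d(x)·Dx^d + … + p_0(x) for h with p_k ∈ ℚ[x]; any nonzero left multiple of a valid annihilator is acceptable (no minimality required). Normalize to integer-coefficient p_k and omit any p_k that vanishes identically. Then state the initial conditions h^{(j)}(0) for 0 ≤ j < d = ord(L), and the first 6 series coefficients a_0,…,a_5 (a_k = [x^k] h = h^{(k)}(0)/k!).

f: a_k = -3, -3, -3, -3, -3, -3, …
g: a_k = 0, 4, 0, -8/3, 0, 8/15, …
Weyl lclm of L_f,L_g ⇒ L₀ (ord ≤ 3).
L = (20 - 16·x + 8·x^2) + (-12 + 28·x - 24·x^2 + 8·x^3)·Dx + (5 - 4·x + 2·x^2)·Dx^2 + (-3 + 7·x - 6·x^2 + 2·x^3)·Dx^3  (order 3).
h: a_k = -3, 1, -3, -17/3, -3, -37/15, …
ICs: h(0) = -3, h′(0) = 1, h′′(0) = -6.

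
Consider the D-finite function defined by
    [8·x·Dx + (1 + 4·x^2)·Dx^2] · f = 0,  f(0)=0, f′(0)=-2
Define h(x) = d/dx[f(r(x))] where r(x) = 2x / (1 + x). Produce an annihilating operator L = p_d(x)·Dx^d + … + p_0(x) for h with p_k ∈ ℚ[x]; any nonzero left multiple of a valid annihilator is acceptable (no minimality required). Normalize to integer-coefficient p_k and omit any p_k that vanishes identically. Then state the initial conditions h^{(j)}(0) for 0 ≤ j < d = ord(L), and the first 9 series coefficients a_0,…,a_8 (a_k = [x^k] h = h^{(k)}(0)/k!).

f: a_k = 0, -2, 0, 8/3, 0, -32/5, 0, 128/7, 0, …
L₀ from L_f via x↦r, Dx↦r'^{-1}Dx.
Derive L from L₀ (diff closure).
L = (2 + 34·x) + (1 + 2·x + 17·x^2)·Dx  (order 1).
h: a_k = -4, 8, 52, -240, -404, 4888, -2908, -77280, 203996, …
ICs: h(0) = -4.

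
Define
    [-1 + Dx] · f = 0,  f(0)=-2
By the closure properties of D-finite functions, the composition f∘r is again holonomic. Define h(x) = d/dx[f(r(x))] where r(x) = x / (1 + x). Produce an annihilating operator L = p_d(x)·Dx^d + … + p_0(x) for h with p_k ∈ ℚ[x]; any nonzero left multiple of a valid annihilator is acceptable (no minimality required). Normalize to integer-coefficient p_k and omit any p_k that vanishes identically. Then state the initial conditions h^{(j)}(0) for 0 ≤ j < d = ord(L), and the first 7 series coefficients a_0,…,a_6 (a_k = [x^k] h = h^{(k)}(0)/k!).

f: a_k = -2, -2, -1, -1/3, -1/12, -1/60, -1/360, …
Substitute x→r, Dx→(1/r')Dx; clear ⇒ L₀.
Differentiate: ansatz ord ≤ ord L₀ ⇒ L.
L = (-1 - 2·x) + (-1 - 2·x - x^2)·Dx  (order 1).
h: a_k = -2, 2, -1, -1/3, 19/12, -151/60, 1091/360, …
ICs: h(0) = -2.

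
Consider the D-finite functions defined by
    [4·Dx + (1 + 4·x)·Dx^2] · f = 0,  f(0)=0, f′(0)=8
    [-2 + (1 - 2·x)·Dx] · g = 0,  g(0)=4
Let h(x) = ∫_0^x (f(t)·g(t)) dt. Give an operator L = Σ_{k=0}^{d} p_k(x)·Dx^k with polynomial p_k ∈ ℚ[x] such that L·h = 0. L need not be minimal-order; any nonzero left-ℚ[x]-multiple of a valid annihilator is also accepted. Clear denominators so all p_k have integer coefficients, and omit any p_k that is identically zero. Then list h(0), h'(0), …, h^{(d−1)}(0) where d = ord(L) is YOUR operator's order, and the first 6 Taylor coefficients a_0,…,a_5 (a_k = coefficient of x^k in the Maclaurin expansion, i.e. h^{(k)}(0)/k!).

L = 8·Dx + 24·x·Dx^2 + (-1 - 2·x + 8·x^2)·Dx^3  (order 3).
h: a_k = 0, 0, 16, 0, 128/3, -512/15, …
ICs: h(0) = 0, h′(0) = 0, h′′(0) = 32.

f: a_k = 0, 8, -16, 128/3, -128, 2048/5, …
g: a_k = 4, 8, 16, 32, 64, 128, …
Sym-product of L_f,L_g gives L₀ (≤ ord 2).
∫: right-multiply L₀ by Dx.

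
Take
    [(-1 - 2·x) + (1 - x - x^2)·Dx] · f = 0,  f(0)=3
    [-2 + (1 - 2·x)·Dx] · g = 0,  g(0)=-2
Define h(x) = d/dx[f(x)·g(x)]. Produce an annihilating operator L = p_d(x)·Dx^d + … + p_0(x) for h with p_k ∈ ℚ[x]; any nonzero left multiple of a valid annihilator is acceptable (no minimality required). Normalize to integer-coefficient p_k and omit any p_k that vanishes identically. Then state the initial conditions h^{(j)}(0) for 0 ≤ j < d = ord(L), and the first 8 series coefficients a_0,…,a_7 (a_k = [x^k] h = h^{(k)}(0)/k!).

f: a_k = 3, 3, 6, 9, 15, 24, 39, 63, …
g: a_k = -2, -4, -8, -16, -32, -64, -128, -256, …
h₀=f·g: eliminate ⇒ L₀, order ≤ 1·1.
h₀' ⇒ L via d/dx closure of L₀.
L = (16 - 30·x - 30·x^2 + 32·x^3 + 48·x^4) + (-3 + 11·x - 3·x^2 - 22·x^3 + 10·x^4 + 12·x^5)·Dx  (order 1).
h: a_k = -18, -96, -342, -1032, -2820, -7236, -17766, -42240, …
ICs: h(0) = -18.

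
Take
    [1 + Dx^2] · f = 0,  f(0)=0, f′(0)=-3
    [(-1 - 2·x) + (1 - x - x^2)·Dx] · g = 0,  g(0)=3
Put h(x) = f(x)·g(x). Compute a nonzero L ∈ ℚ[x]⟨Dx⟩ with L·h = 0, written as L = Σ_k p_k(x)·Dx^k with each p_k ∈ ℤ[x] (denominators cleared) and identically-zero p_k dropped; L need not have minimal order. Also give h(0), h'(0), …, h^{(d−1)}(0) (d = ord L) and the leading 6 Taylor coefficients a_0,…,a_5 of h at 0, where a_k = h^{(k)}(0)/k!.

f: a_k = 0, -3, 0, 1/2, 0, -1/40, …
g: a_k = 3, 3, 6, 9, 15, 24, …
h₀=f·g: eliminate ⇒ L₀, order ≤ 2·1.
L = (1 + x + x^2) + (2 + 4·x)·Dx + (-1 + x + x^2)·Dx^2  (order 2).
h: a_k = 0, -9, -9, -33/2, -51/2, -1683/40, …
ICs: h(0) = 0, h′(0) = -9.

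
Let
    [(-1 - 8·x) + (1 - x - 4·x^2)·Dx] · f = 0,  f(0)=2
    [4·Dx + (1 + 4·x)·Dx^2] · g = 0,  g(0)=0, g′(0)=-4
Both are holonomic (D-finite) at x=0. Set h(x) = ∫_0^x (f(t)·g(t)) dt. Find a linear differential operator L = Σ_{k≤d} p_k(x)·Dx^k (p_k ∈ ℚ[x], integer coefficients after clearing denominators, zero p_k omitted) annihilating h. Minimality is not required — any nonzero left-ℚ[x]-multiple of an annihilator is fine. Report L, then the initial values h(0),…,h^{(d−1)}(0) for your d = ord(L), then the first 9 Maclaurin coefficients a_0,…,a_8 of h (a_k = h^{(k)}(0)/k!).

L = (12 + 64·x)·Dx + (-2 + 28·x + 80·x^2)·Dx^2 + (-1 - 3·x + 8·x^2 + 16·x^3)·Dx^3  (order 3).
h: a_k = 0, 0, -4, 8/3, -50/3, 56/3, -4372/45, 17336/105, -5125/7, …
ICs: h(0) = 0, h′(0) = 0, h′′(0) = -8.

f: a_k = 2, 2, 10, 18, 58, 130, 362, 882, 2330, …
g: a_k = 0, -4, 8, -64/3, 64, -1024/5, 2048/3, -16384/7, 8192, …
h₀=f·g: eliminate ⇒ L₀, order ≤ 1·2.
h=∫₀ˣh₀: take L = L₀·Dx.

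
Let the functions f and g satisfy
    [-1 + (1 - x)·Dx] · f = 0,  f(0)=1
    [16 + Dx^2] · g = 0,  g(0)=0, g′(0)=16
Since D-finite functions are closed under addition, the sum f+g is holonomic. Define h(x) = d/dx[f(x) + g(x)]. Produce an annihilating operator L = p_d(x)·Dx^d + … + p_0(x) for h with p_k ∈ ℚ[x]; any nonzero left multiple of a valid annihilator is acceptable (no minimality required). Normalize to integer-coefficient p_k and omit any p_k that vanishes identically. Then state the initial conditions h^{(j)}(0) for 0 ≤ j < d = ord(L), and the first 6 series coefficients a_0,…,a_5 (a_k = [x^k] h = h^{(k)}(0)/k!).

f: a_k = 1, 1, 1, 1, 1, 1, …
g: a_k = 0, 16, 0, -128/3, 0, 512/15, …
Weyl lclm of L_f,L_g ⇒ L₀ (ord ≤ 3).
Derive L from L₀ (diff closure).
L = (448 - 512·x + 256·x^2) + (-176 + 432·x - 384·x^2 + 128·x^3)·Dx + (28 - 32·x + 16·x^2)·Dx^2 + (-11 + 27·x - 24·x^2 + 8·x^3)·Dx^3  (order 3).
h: a_k = 17, 2, -125, 4, 527/3, 6, …
ICs: h(0) = 17, h′(0) = 2, h′′(0) = -250.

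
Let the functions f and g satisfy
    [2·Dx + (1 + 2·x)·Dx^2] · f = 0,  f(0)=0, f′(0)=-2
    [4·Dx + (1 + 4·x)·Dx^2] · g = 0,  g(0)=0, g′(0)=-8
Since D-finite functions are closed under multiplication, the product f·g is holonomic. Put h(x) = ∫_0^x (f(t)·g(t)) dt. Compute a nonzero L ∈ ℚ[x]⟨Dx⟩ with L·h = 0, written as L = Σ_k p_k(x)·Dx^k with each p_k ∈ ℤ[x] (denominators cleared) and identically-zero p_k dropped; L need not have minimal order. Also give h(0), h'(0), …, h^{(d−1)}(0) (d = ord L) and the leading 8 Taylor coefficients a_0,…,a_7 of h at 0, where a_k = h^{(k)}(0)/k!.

L = (160 + 768·x + 1024·x^2)·Dx^2 + (264 + 2144·x + 5760·x^2 + 5120·x^3)·Dx^3 + (64 + 720·x + 2976·x^2 + 5376·x^3 + 3584·x^4)·Dx^4 + (3 + 44·x + 252·x^2 + 704·x^3 + 960·x^4 + 512·x^5)·Dx^5  (order 5).
h: a_k = 0, 0, 0, 16/3, -12, 416/15, -208/3, 8384/45, …
ICs: h(0) = 0, h′(0) = 0, h′′(0) = 0, h′′′(0) = 32, h′′′′(0) = -288.

f: a_k = 0, -2, 2, -8/3, 4, -32/5, 32/3, -128/7, …
g: a_k = 0, -8, 16, -128/3, 128, -2048/5, 4096/3, -32768/7, …
f·g: L₀ = L_f ⊗_s L_g, ord ≤ 2·2.
h=∫₀ˣh₀: take L = L₀·Dx.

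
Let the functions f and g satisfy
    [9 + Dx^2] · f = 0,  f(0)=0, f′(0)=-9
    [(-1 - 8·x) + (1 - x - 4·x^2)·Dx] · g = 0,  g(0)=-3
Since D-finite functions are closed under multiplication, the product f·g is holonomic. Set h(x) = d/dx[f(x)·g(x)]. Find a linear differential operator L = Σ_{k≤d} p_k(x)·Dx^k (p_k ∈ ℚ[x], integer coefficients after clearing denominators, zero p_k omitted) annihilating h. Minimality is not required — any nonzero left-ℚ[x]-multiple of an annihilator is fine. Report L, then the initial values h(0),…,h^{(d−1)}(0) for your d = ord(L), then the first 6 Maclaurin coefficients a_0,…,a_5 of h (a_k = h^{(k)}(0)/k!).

L = (-33 - 162·x - 567·x^2 + 648·x^3 + 1296·x^4) + (6 + 66·x + 216·x^2 + 576·x^3)·Dx + (1 - 10·x - 31·x^2 + 72·x^3 + 144·x^4)·Dx^2  (order 2).
h: a_k = 27, 54, 567/2, 810, 23949/8, 169047/20, …
ICs: h(0) = 27, h′(0) = 54.

f: a_k = 0, -9, 0, 27/2, 0, -243/40, …
g: a_k = -3, -3, -15, -27, -87, -195, …
f·g: L₀ = L_f ⊗_s L_g, ord ≤ 2·1.
Derive L from L₀ (diff closure).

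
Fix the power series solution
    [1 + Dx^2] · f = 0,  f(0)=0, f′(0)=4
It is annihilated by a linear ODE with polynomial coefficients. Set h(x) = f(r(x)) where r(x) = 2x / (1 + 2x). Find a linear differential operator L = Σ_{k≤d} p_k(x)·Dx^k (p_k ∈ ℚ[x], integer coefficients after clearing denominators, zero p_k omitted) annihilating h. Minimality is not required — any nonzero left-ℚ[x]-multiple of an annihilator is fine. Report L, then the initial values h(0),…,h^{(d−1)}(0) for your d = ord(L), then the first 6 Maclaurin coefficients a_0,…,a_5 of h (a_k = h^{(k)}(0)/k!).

L = 4 + (4 + 24·x + 48·x^2 + 32·x^3)·Dx + (1 + 8·x + 24·x^2 + 32·x^3 + 16·x^4)·Dx^2  (order 2).
h: a_k = 0, 8, -16, 80/3, -32, 16/15, …
ICs: h(0) = 0, h′(0) = 8.

f: a_k = 0, 4, 0, -2/3, 0, 1/30, …
f∘r: x↦r, Dx↦Dx/r' in L_f ⇒ L₀.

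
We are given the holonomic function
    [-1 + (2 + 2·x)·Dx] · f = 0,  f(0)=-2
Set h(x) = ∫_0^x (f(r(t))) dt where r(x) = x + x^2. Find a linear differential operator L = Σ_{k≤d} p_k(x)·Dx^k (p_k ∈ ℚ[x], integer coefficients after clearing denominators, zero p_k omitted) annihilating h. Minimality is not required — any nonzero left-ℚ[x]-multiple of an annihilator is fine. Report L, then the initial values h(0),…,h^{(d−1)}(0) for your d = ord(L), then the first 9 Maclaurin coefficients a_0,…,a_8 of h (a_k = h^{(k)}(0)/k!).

f: a_k = -2, -1, 1/4, -1/8, 5/64, -7/128, 21/512, -33/1024, 429/16384, …
Substitute x→r, Dx→(1/r')Dx; clear ⇒ L₀.
∫: right-multiply L₀ by Dx.
L = (-1 - 2·x)·Dx + (2 + 2·x + 2·x^2)·Dx^2  (order 2).
h: a_k = 0, -2, -1/2, -1/4, 3/32, -3/320, -5/256, 57/3584, -21/8192, …
ICs: h(0) = 0, h′(0) = -2.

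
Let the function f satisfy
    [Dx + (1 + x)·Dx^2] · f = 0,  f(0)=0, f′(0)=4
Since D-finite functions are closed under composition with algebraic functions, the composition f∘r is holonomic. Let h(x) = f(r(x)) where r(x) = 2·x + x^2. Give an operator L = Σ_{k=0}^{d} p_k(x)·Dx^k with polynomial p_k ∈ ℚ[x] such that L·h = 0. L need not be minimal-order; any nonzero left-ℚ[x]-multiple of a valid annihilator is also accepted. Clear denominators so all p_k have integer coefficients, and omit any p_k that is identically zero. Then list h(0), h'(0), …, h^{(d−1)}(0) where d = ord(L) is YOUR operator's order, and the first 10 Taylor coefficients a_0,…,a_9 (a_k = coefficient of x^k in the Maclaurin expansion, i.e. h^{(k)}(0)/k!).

f: a_k = 0, 4, -2, 4/3, -1, 4/5, -2/3, 4/7, -1/2, 4/9, …
Change of var in L_f (x↦r) gives L₀.
L = Dx + (1 + x)·Dx^2  (order 2).
h: a_k = 0, 8, -4, 8/3, -2, 8/5, -4/3, 8/7, -1, 8/9, …
ICs: h(0) = 0, h′(0) = 8.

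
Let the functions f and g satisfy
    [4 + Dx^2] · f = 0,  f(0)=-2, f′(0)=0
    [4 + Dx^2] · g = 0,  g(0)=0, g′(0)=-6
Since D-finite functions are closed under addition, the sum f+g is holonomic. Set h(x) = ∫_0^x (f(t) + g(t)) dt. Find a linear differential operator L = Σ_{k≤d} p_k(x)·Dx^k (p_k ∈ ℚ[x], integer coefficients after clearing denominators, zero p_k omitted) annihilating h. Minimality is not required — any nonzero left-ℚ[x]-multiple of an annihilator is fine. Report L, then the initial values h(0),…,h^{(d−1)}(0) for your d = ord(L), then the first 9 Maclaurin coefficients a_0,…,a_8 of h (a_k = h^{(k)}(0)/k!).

L = 4·Dx + Dx^3  (order 3).
h: a_k = 0, -2, -3, 4/3, 1, -4/15, -2/15, 8/315, 1/105, …
ICs: h(0) = 0, h′(0) = -2, h′′(0) = -6.

f: a_k = -2, 0, 4, 0, -4/3, 0, 8/45, 0, -4/315, …
g: a_k = 0, -6, 0, 4, 0, -4/5, 0, 8/105, 0, …
f+g: L₀ = lclm(L_f,L_g), ord ≤ 2+2.
h=∫₀ˣh₀: take L = L₀·Dx.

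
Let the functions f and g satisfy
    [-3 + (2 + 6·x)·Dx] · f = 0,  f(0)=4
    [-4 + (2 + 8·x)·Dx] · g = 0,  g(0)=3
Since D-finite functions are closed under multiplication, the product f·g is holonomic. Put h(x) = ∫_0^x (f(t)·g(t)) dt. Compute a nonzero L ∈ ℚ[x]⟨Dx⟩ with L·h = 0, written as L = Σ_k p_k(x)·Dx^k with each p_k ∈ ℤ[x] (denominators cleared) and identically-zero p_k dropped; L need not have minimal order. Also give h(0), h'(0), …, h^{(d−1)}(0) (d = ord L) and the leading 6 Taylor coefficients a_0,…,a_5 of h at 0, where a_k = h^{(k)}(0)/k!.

f: a_k = 4, 6, -9/2, 27/4, -405/32, 1701/64, …
g: a_k = 3, 6, -6, 12, -30, 84, …
h₀=f·g: eliminate ⇒ L₀, order ≤ 1·1.
h=∫₀ˣh₀: take L = L₀·Dx.
L = (-7 - 24·x)·Dx + (2 + 14·x + 24·x^2)·Dx^2  (order 2).
h: a_k = 0, 12, 21, -1/2, 21/16, -591/160, …
ICs: h(0) = 0, h′(0) = 12.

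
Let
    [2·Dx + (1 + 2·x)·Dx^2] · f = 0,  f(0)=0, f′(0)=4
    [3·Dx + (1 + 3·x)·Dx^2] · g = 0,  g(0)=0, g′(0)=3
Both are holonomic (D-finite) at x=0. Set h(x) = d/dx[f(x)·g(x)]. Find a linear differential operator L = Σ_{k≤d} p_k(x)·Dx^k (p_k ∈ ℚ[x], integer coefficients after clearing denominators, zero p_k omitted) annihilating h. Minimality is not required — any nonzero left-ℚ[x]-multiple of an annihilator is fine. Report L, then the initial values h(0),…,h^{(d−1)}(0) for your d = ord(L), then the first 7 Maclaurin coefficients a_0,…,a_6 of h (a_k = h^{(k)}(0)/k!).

f: a_k = 0, 4, -4, 16/3, -8, 64/5, -64/3, …
g: a_k = 0, 3, -9/2, 9, -81/4, 243/5, -243/2, …
h₀=f·g: eliminate ⇒ L₀, order ≤ 2·2.
h₀' ⇒ L via d/dx closure of L₀.
L = (156 + 720·x + 864·x^2) + (310 + 2244·x + 5400·x^2 + 4320·x^3)·Dx + (88 + 860·x + 3132·x^2 + 5040·x^3 + 3024·x^4)·Dx^2 + (5 + 62·x + 305·x^2 + 744·x^3 + 900·x^4 + 432·x^5)·Dx^3  (order 3).
h: a_k = 0, 24, -90, 280, -825, 11934/5, -6874, …
ICs: h(0) = 0, h′(0) = 24, h′′(0) = -180.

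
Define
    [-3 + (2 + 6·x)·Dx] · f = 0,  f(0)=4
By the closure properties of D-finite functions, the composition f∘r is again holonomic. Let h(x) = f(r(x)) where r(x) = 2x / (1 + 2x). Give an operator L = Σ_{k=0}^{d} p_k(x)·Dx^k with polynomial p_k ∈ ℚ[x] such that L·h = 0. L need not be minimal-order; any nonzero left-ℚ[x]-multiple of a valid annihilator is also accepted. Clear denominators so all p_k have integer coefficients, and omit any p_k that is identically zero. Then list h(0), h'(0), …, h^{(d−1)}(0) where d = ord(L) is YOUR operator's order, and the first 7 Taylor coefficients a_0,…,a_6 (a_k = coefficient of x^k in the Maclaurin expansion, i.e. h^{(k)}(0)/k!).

f: a_k = 4, 6, -9/2, 27/4, -405/32, 1701/64, -15309/256, …
Substitute x→r, Dx→(1/r')Dx; clear ⇒ L₀.
L = -3 + (1 + 10·x + 16·x^2)·Dx  (order 1).
h: a_k = 4, 12, -42, 174, -1677/2, 9069/2, -106305/4, …
ICs: h(0) = 4.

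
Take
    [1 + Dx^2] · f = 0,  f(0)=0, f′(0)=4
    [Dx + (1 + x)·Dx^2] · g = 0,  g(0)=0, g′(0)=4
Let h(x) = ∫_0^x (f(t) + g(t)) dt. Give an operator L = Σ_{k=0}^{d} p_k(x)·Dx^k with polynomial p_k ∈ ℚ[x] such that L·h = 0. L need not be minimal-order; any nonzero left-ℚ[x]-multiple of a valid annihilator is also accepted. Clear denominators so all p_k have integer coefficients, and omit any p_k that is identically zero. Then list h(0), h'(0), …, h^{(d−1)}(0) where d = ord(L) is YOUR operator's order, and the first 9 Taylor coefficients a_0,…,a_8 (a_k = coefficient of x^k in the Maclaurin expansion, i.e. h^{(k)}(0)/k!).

L = (7 + 2·x + x^2)·Dx^2 + (3 + 5·x + 3·x^2 + x^3)·Dx^3 + (7 + 2·x + x^2)·Dx^4 + (3 + 5·x + 3·x^2 + x^3)·Dx^5  (order 5).
h: a_k = 0, 0, 4, -2/3, 1/6, -1/5, 5/36, -2/21, 719/10080, …
ICs: h(0) = 0, h′(0) = 0, h′′(0) = 8, h′′′(0) = -4, h′′′′(0) = 4.

f: a_k = 0, 4, 0, -2/3, 0, 1/30, 0, -1/1260, 0, …
g: a_k = 0, 4, -2, 4/3, -1, 4/5, -2/3, 4/7, -1/2, …
Sum ⇒ L₀ = lclm(L_f,L_g) in ℚ(x)⟨Dx⟩.
Integrate: L := L₀·Dx.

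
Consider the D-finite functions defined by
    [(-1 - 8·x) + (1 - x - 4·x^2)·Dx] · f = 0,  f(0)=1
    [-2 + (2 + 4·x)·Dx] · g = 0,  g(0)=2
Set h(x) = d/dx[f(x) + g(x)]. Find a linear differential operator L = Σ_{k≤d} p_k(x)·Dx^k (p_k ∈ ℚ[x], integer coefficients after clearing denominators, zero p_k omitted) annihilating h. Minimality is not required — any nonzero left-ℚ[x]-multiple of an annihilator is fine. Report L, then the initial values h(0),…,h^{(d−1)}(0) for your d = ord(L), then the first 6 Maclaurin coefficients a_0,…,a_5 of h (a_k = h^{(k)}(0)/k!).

L = (-84 - 630·x - 1632·x^2 - 2112·x^3 - 1920·x^4) + (-51 - 678·x - 2781·x^2 - 5904·x^3 - 8208·x^4 - 5760·x^5)·Dx + (11 + 62·x + 117·x^2 - 102·x^3 - 1040·x^4 - 2016·x^5 - 1280·x^6)·Dx^2  (order 2).
h: a_k = 3, 8, 30, 111, 1335/4, 4281/4, …
ICs: h(0) = 3, h′(0) = 8.

f: a_k = 1, 1, 5, 9, 29, 65, …
g: a_k = 2, 2, -1, 1, -5/4, 7/4, …
h₀=f+g: left-lcm gives L₀, ord ≤ 2.
h₀' ⇒ L via d/dx closure of L₀.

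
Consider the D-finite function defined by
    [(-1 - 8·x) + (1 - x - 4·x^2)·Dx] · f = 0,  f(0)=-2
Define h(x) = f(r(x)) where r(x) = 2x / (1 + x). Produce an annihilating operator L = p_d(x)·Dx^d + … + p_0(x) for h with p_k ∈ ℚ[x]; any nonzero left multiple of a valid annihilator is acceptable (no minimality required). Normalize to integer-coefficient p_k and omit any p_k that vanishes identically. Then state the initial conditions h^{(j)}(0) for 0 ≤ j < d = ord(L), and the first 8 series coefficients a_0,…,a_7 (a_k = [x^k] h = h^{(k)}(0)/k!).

f: a_k = -2, -2, -10, -18, -58, -130, -362, -882, …
f∘r: x↦r, Dx↦Dx/r' in L_f ⇒ L₀.
L = (2 + 34·x) + (-1 - x + 17·x^2 + 17·x^3)·Dx  (order 1).
h: a_k = -2, -4, -36, -68, -612, -1156, -10404, -19652, …
ICs: h(0) = -2.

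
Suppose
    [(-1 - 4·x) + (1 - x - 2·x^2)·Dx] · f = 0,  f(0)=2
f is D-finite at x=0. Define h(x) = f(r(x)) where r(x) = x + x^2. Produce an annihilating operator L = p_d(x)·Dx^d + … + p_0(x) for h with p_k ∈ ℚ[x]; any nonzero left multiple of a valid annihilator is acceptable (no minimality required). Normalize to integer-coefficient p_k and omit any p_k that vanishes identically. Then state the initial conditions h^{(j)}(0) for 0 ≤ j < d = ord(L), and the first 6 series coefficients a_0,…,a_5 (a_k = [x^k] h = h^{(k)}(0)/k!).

f: a_k = 2, 2, 6, 10, 22, 42, …
h₀=f(r): pull back L_f along r ⇒ L₀.
L = (1 + 6·x + 12·x^2 + 8·x^3) + (-1 + x + 3·x^2 + 4·x^3 + 2·x^4)·Dx  (order 1).
h: a_k = 2, 2, 8, 22, 58, 160, …
ICs: h(0) = 2.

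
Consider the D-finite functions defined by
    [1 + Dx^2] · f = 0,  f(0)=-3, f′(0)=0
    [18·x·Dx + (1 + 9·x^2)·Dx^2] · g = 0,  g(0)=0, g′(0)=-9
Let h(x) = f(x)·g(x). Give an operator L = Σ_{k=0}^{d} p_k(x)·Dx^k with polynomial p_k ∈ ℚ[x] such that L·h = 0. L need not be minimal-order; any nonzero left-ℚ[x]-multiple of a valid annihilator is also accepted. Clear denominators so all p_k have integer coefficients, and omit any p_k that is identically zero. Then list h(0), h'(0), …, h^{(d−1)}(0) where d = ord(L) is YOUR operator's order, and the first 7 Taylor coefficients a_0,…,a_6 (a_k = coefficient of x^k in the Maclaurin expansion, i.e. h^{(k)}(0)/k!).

L = (370 + 9594·x^2 + 4131·x^4 + 2916·x^6 + 6561·x^8) + (684·x + 6804·x^3 + 8748·x^5 + 26244·x^7)·Dx + (380 + 9792·x^2 + 5346·x^4 + 5832·x^6 + 13122·x^8)·Dx^2 + (684·x + 6804·x^3 + 8748·x^5 + 26244·x^7)·Dx^3 + (10 + 198·x^2 + 1215·x^4 + 2916·x^6 + 6561·x^8)·Dx^4  (order 4).
h: a_k = 0, 27, 0, -189/2, 0, 19161/40, 0, …
ICs: h(0) = 0, h′(0) = 27, h′′(0) = 0, h′′′(0) = -567.

f: a_k = -3, 0, 3/2, 0, -1/8, 0, 1/240, …
g: a_k = 0, -9, 0, 27, 0, -729/5, 0, …
Sym-product of L_f,L_g gives L₀ (≤ ord 4).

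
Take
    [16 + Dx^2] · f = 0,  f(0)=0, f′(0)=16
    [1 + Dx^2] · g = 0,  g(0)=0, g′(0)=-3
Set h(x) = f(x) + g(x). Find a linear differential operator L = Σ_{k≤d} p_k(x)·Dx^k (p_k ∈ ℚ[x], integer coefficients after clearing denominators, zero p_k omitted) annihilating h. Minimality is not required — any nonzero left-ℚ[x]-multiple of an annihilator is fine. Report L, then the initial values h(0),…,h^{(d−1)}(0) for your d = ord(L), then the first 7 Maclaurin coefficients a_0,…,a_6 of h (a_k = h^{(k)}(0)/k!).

L = 16 + 17·Dx^2 + Dx^4  (order 4).
h: a_k = 0, 13, 0, -253/6, 0, 4093/120, 0, …
ICs: h(0) = 0, h′(0) = 13, h′′(0) = 0, h′′′(0) = -253.

f: a_k = 0, 16, 0, -128/3, 0, 512/15, 0, …
g: a_k = 0, -3, 0, 1/2, 0, -1/40, 0, …
L₀ := lclm(L_f,L_g); ord L₀ ≤ 2+2.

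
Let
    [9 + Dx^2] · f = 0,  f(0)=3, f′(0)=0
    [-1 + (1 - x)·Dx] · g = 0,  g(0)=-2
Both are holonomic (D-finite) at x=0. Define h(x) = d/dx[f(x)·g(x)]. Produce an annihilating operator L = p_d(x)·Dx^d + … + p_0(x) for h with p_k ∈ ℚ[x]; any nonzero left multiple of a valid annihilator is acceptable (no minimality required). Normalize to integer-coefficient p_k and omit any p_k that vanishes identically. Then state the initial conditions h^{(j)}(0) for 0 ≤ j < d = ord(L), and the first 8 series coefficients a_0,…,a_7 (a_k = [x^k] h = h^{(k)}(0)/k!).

L = (7 - 18·x + 9·x^2) + (-2 + 2·x)·Dx + (1 - 2·x + x^2)·Dx^2  (order 2).
h: a_k = -6, 42, 63, 3, 15/4, 819/20, 1911/40, 13101/280, …
ICs: h(0) = -6, h′(0) = 42.

f: a_k = 3, 0, -27/2, 0, 81/8, 0, -243/80, 0, …
g: a_k = -2, -2, -2, -2, -2, -2, -2, -2, …
h₀=f·g: eliminate ⇒ L₀, order ≤ 2·1.
h₀' ⇒ L via d/dx closure of L₀.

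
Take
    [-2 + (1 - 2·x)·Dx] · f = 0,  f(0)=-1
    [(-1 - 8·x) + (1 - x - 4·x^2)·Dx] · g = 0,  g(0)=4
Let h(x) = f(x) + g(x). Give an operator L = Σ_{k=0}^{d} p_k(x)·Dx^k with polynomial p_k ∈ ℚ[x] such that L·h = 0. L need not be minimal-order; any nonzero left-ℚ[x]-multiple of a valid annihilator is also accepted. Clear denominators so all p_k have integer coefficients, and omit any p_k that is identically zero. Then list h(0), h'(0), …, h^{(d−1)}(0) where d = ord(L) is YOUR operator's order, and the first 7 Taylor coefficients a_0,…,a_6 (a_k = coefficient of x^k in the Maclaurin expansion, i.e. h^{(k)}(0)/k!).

f: a_k = -1, -2, -4, -8, -16, -32, -64, …
g: a_k = 4, 4, 20, 36, 116, 260, 724, …
f+g: L₀ = lclm(L_f,L_g), ord ≤ 1+1.
L = (12 - 48·x + 192·x^2 - 128·x^3) + (-2 - 96·x^2 + 352·x^3 - 256·x^4)·Dx + (-1 + 11·x - 30·x^2 + 80·x^4 - 64·x^5)·Dx^2  (order 2).
h: a_k = 3, 2, 16, 28, 100, 228, 660, …
ICs: h(0) = 3, h′(0) = 2.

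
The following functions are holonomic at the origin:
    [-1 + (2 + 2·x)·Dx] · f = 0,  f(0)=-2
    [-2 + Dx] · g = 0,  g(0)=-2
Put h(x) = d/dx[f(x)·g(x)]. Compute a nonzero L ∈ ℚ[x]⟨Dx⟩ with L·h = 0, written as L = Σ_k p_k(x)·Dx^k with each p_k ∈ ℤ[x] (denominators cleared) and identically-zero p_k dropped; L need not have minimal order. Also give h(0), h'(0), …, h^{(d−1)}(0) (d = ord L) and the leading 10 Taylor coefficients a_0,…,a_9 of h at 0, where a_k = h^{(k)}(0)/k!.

L = (23 + 40·x + 16·x^2) + (-10 - 18·x - 8·x^2)·Dx  (order 1).
h: a_k = 10, 23, 103/4, 449/24, 1949/192, 1643/384, 36047/23040, 135617/322560, 815221/5160960, -833449/92897280, …
ICs: h(0) = 10.

f: a_k = -2, -1, 1/4, -1/8, 5/64, -7/128, 21/512, -33/1024, 429/16384, -715/32768, …
g: a_k = -2, -4, -4, -8/3, -4/3, -8/15, -8/45, -16/315, -4/315, -8/2835, …
h₀=f·g: eliminate ⇒ L₀, order ≤ 1·1.
h=h₀': d/dx-closure on L₀ ⇒ L.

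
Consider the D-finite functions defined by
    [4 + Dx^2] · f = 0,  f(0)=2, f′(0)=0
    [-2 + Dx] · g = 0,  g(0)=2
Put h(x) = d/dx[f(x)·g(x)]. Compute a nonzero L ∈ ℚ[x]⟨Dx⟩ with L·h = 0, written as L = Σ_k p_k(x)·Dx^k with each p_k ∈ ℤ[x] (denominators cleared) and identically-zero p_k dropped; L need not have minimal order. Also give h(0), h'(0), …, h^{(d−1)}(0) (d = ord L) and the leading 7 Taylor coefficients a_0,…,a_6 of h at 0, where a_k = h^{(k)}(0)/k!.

L = 8 - 4·Dx + Dx^2  (order 2).
h: a_k = 8, 0, -32, -128/3, -64/3, 0, 256/45, …
ICs: h(0) = 8, h′(0) = 0.

f: a_k = 2, 0, -4, 0, 4/3, 0, -8/45, …
g: a_k = 2, 4, 4, 8/3, 4/3, 8/15, 8/45, …
L₀ := L_f ⊗_s L_g (sym. prod.), ord ≤ 2.
h=h₀': d/dx-closure on L₀ ⇒ L.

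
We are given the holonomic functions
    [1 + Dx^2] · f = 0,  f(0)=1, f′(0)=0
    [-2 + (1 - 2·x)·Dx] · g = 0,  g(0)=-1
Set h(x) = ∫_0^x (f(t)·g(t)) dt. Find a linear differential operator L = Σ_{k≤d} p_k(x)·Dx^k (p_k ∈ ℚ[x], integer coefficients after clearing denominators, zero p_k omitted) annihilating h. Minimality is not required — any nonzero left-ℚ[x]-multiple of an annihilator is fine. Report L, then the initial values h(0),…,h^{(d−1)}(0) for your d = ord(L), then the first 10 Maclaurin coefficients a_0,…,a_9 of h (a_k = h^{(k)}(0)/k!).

f: a_k = 1, 0, -1/2, 0, 1/24, 0, -1/720, 0, 1/40320, 0, …
g: a_k = -1, -2, -4, -8, -16, -32, -64, -128, -256, -512, …
Sym-product of L_f,L_g gives L₀ (≤ ord 2).
Integrate: L := L₀·Dx.
L = (-1 + 2·x)·Dx + 4·Dx^2 + (-1 + 2·x)·Dx^3  (order 3).
h: a_k = 0, -1, -1, -7/6, -7/4, -337/120, -337/72, -5777/720, -40439/2880, -9058337/362880, …
ICs: h(0) = 0, h′(0) = -1, h′′(0) = -2.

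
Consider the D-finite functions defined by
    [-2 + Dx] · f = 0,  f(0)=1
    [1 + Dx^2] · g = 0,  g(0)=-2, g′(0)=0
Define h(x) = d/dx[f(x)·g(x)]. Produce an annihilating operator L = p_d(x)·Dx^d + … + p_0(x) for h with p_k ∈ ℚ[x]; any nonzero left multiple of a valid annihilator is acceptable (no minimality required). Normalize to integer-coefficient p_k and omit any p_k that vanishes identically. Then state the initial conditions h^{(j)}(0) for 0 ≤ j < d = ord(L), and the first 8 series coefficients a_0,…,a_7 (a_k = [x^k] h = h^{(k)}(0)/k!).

f: a_k = 1, 2, 2, 4/3, 2/3, 4/15, 4/45, 8/315, …
g: a_k = -2, 0, 1, 0, -1/12, 0, 1/360, 0, …
Sym-product of L_f,L_g gives L₀ (≤ ord 2).
h₀' ⇒ L via d/dx closure of L₀.
L = 5 - 4·Dx + Dx^2  (order 2).
h: a_k = -4, -6, -2, 7/3, 19/6, 39/20, 139/180, 527/2520, …
ICs: h(0) = -4, h′(0) = -6.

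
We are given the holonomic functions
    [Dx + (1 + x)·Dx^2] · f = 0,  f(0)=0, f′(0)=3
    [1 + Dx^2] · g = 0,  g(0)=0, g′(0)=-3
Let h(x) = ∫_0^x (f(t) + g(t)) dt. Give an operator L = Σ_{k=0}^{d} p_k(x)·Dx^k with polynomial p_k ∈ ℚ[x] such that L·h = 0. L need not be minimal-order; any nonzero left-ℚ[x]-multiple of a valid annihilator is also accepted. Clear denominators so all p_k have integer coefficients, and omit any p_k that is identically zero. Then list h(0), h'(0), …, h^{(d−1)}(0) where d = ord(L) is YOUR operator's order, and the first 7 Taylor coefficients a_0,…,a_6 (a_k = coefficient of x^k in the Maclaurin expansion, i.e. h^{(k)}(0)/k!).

f: a_k = 0, 3, -3/2, 1, -3/4, 3/5, -1/2, …
g: a_k = 0, -3, 0, 1/2, 0, -1/40, 0, …
Sum ⇒ L₀ = lclm(L_f,L_g) in ℚ(x)⟨Dx⟩.
Integrate: L := L₀·Dx.
L = (7 + 2·x + x^2)·Dx^2 + (3 + 5·x + 3·x^2 + x^3)·Dx^3 + (7 + 2·x + x^2)·Dx^4 + (3 + 5·x + 3·x^2 + x^3)·Dx^5  (order 5).
h: a_k = 0, 0, 0, -1/2, 3/8, -3/20, 23/240, …
ICs: h(0) = 0, h′(0) = 0, h′′(0) = 0, h′′′(0) = -3, h′′′′(0) = 9.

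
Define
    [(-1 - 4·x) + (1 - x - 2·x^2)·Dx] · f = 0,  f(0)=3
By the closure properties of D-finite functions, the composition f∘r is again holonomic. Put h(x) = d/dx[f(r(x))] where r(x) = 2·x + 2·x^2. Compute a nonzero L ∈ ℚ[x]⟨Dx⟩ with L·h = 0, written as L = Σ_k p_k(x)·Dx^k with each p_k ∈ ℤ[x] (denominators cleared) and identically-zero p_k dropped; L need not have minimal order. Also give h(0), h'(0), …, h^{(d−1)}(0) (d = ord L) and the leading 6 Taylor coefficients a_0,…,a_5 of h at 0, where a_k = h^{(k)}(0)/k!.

L = (14 + 108·x + 444·x^2 + 1312·x^3 + 2256·x^4 + 1920·x^5 + 640·x^6) + (-1 - 8·x + 6·x^2 + 148·x^3 + 440·x^4 + 624·x^5 + 448·x^6 + 128·x^7)·Dx  (order 1).
h: a_k = 6, 84, 576, 3696, 22440, 129744, …
ICs: h(0) = 6.

f: a_k = 3, 3, 9, 15, 33, 63, …
Substitute x→r, Dx→(1/r')Dx; clear ⇒ L₀.
h₀' ⇒ L via d/dx closure of L₀.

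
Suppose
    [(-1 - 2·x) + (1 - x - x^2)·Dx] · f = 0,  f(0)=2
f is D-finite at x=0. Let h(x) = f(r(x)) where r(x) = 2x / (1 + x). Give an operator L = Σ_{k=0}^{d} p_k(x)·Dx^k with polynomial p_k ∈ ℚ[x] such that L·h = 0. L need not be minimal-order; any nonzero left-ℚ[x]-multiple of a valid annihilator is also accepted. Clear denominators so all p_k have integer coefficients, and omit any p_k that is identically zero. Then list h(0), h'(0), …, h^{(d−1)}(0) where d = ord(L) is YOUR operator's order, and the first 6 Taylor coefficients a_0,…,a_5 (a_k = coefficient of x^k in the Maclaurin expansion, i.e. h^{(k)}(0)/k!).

L = (2 + 10·x) + (-1 - x + 5·x^2 + 5·x^3)·Dx  (order 1).
h: a_k = 2, 4, 12, 20, 60, 100, …
ICs: h(0) = 2.

f: a_k = 2, 2, 4, 6, 10, 16, …
h₀=f(r): pull back L_f along r ⇒ L₀.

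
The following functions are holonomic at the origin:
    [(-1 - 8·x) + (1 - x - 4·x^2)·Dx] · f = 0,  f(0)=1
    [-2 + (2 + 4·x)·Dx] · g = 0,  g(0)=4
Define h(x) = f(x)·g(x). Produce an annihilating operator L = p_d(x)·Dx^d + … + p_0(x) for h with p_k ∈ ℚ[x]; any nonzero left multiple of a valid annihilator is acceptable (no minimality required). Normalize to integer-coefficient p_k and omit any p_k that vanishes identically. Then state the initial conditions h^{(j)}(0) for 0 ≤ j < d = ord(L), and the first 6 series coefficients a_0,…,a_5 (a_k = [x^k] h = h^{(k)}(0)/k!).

f: a_k = 1, 1, 5, 9, 29, 65, …
g: a_k = 4, 4, -2, 2, -5/2, 7/2, …
L₀ := L_f ⊗_s L_g (sym. prod.), ord ≤ 1.
L = (2 + 9·x + 12·x^2) + (-1 - x + 6·x^2 + 8·x^3)·Dx  (order 1).
h: a_k = 4, 8, 22, 56, 283/2, 369, …
ICs: h(0) = 4.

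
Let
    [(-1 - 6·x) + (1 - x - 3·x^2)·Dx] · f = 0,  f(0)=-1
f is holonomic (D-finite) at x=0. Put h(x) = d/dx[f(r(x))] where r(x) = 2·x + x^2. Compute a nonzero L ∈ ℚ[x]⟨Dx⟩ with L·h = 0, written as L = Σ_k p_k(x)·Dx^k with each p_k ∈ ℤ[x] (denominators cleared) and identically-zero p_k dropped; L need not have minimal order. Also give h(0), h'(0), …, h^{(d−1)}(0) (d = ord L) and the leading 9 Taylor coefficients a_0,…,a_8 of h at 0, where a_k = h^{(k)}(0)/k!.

L = (17 + 114·x + 597·x^2 + 1260·x^3 + 1215·x^4 + 540·x^5 + 90·x^6) + (-1 - 11·x + 21·x^2 + 211·x^3 + 405·x^4 + 333·x^5 + 126·x^6 + 18·x^7)·Dx  (order 1).
h: a_k = -2, -34, -216, -1568, -9650, -59226, -348264, -2017304, -11478096, …
ICs: h(0) = -2.

f: a_k = -1, -1, -4, -7, -19, -40, -97, -217, -508, …
f∘r: x↦r, Dx↦Dx/r' in L_f ⇒ L₀.
h=h₀': d/dx-closure on L₀ ⇒ L.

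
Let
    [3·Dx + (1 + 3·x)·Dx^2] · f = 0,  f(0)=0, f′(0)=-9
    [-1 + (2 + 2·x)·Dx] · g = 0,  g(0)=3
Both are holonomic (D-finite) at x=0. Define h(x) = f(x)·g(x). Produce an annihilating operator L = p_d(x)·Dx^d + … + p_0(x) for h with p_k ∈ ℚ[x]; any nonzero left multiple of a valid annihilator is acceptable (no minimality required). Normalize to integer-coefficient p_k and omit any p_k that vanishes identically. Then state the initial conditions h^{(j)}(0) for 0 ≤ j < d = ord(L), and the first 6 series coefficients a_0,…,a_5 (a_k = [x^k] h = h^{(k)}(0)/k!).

L = (-3 + 3·x) + (8 + 8·x)·Dx + (4 + 20·x + 28·x^2 + 12·x^3)·Dx^2  (order 2).
h: a_k = 0, -27, 27, -459/8, 135, -212841/640, …
ICs: h(0) = 0, h′(0) = -27.

f: a_k = 0, -9, 27/2, -27, 243/4, -729/5, …
g: a_k = 3, 3/2, -3/8, 3/16, -15/128, 21/256, …
h₀=f·g: eliminate ⇒ L₀, order ≤ 2·1.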